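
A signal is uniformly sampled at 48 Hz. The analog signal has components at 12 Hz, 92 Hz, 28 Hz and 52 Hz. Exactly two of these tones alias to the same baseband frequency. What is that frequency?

4 Hz

fs/2 = 24 Hz.
12 Hz ≤ fs/2 = 24 Hz, passes unchanged.
92 Hz mod fs = 44 Hz.
44 Hz > fs/2 = 24 Hz, folds to fs − 44 Hz = 4 Hz.
28 Hz > fs/2 = 24 Hz, folds to fs − 28 Hz = 20 Hz.
52 Hz mod fs = 4 Hz.
4 Hz ≤ fs/2 = 24 Hz, appears at 4 Hz.
52 Hz and 92 Hz both map to 4 Hz.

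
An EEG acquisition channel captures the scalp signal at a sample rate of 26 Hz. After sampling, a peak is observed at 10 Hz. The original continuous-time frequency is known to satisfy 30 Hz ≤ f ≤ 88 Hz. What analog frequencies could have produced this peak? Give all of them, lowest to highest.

36 Hz, 42 Hz, 62 Hz, 68 Hz, 88 Hz

Frequencies that alias to 10 Hz are k·fs ± 10 Hz for integer k ≥ 0.
k=0: 10 Hz.
k=1: 16 Hz, 36 Hz.
k=2: 42 Hz, 62 Hz.
k=3: 68 Hz, 88 Hz.
k=4: 94 Hz, 114 Hz.
Within [30 Hz, 88 Hz]: 36 Hz, 42 Hz, 62 Hz, 68 Hz, 88 Hz.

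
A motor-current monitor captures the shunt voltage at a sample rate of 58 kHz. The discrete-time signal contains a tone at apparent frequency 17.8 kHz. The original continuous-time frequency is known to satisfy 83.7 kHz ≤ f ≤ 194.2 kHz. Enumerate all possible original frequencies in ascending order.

Frequencies that alias to 17.8 kHz are k·fs ± 17.8 kHz for integer k ≥ 0.
k=0: 17.8 kHz.
k=1: 40.2 kHz, 75.8 kHz.
k=2: 98.2 kHz, 133.8 kHz.
k=3: 156.2 kHz, 191.8 kHz.
k=4: 214.2 kHz, 249.8 kHz.
Within [83.7 kHz, 194.2 kHz]: 98.2 kHz, 133.8 kHz, 156.2 kHz, 191.8 kHz.

98.2 kHz, 133.8 kHz, 156.2 kHz, 191.8 kHz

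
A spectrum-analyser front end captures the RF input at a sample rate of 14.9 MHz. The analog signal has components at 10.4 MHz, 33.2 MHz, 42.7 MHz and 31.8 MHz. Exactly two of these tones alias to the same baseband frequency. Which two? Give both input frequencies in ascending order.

31.8 MHz, 42.7 MHz

fs/2 = 7.45 MHz.
10.4 MHz > fs/2 = 7.45 MHz, folds to fs − 10.4 MHz = 4.5 MHz.
33.2 MHz mod fs = 3.4 MHz.
3.4 MHz ≤ fs/2 = 7.45 MHz, appears at 3.4 MHz.
42.7 MHz mod fs = 12.9 MHz.
12.9 MHz > fs/2 = 7.45 MHz, folds to fs − 12.9 MHz = 2 MHz.
31.8 MHz mod fs = 2 MHz.
2 MHz ≤ fs/2 = 7.45 MHz, appears at 2 MHz.
31.8 MHz and 42.7 MHz both map to 2 MHz.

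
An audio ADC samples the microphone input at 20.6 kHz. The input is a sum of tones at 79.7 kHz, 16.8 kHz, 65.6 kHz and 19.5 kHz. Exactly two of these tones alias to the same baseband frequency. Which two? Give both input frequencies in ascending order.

16.8 kHz, 65.6 kHz

fs/2 = 10.3 kHz.
79.7 kHz mod fs = 17.9 kHz.
17.9 kHz > fs/2 = 10.3 kHz, folds to fs − 17.9 kHz = 2.7 kHz.
16.8 kHz > fs/2 = 10.3 kHz, folds to fs − 16.8 kHz = 3.8 kHz.
65.6 kHz mod fs = 3.8 kHz.
3.8 kHz ≤ fs/2 = 10.3 kHz, appears at 3.8 kHz.
19.5 kHz > fs/2 = 10.3 kHz, folds to fs − 19.5 kHz = 1.1 kHz.
16.8 kHz and 65.6 kHz both map to 3.8 kHz.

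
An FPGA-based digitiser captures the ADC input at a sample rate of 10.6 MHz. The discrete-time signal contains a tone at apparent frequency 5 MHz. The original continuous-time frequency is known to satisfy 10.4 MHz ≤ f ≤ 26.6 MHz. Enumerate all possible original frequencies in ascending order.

Frequencies that alias to 5 MHz are k·fs ± 5 MHz for integer k ≥ 0.
k=0: 5 MHz.
k=1: 5.6 MHz, 15.6 MHz.
k=2: 16.2 MHz, 26.2 MHz.
k=3: 26.8 MHz, 36.8 MHz.
Within [10.4 MHz, 26.6 MHz]: 15.6 MHz, 16.2 MHz, 26.2 MHz.

15.6 MHz, 16.2 MHz, 26.2 MHz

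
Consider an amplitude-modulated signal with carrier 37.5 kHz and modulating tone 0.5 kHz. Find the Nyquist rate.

76 kHz

AM sidebands sit at fc ± fm = 37 kHz and 38 kHz.
Highest-frequency component: 38 kHz.
Nyquist rate = 2 × 38 kHz = 76 kHz.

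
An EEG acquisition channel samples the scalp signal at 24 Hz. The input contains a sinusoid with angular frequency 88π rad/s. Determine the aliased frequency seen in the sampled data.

ω = 88π rad/s → f = ω/(2π) = 44 Hz.
44 Hz mod fs = 20 Hz.
20 Hz > fs/2 = 12 Hz, folds to fs − 20 Hz = 4 Hz.

4 Hz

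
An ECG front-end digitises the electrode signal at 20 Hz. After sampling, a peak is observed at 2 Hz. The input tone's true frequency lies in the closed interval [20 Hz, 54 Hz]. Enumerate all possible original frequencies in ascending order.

Frequencies that alias to 2 Hz are k·fs ± 2 Hz for integer k ≥ 0.
k=0: 2 Hz.
k=1: 18 Hz, 22 Hz.
k=2: 38 Hz, 42 Hz.
k=3: 58 Hz, 62 Hz.
Within [20 Hz, 54 Hz]: 22 Hz, 38 Hz, 42 Hz.

22 Hz, 38 Hz, 42 Hz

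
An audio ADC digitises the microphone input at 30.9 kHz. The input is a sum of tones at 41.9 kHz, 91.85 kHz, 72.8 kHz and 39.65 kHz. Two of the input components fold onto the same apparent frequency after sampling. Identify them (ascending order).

fs/2 = 15.45 kHz.
41.9 kHz mod fs = 11 kHz.
11 kHz ≤ fs/2 = 15.45 kHz, appears at 11 kHz.
91.85 kHz mod fs = 30.05 kHz.
30.05 kHz > fs/2 = 15.45 kHz, folds to fs − 30.05 kHz = 0.85 kHz.
72.8 kHz mod fs = 11 kHz.
11 kHz ≤ fs/2 = 15.45 kHz, appears at 11 kHz.
39.65 kHz mod fs = 8.75 kHz.
8.75 kHz ≤ fs/2 = 15.45 kHz, appears at 8.75 kHz.
41.9 kHz and 72.8 kHz both map to 11 kHz.

41.9 kHz, 72.8 kHz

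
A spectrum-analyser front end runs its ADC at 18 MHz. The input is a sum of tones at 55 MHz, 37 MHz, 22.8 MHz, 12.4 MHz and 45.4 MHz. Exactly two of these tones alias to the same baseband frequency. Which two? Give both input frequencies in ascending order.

37 MHz, 55 MHz

fs/2 = 9 MHz.
55 MHz mod fs = 1 MHz.
1 MHz ≤ fs/2 = 9 MHz, appears at 1 MHz.
37 MHz mod fs = 1 MHz.
1 MHz ≤ fs/2 = 9 MHz, appears at 1 MHz.
22.8 MHz mod fs = 4.8 MHz.
4.8 MHz ≤ fs/2 = 9 MHz, appears at 4.8 MHz.
12.4 MHz > fs/2 = 9 MHz, folds to fs − 12.4 MHz = 5.6 MHz.
45.4 MHz mod fs = 9.4 MHz.
9.4 MHz > fs/2 = 9 MHz, folds to fs − 9.4 MHz = 8.6 MHz.
37 MHz and 55 MHz both map to 1 MHz.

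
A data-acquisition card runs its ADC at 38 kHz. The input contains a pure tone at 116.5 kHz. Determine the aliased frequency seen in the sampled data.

116.5 kHz mod fs = 2.5 kHz.
2.5 kHz ≤ fs/2 = 19 kHz, appears at 2.5 kHz.

2.5 kHz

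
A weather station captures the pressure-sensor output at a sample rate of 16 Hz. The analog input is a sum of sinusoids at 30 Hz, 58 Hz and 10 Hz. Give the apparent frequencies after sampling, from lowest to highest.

2 Hz, 6 Hz

fs/2 = 8 Hz.
30 Hz mod fs = 14 Hz.
14 Hz > fs/2 = 8 Hz, folds to fs − 14 Hz = 2 Hz.
58 Hz mod fs = 10 Hz.
10 Hz > fs/2 = 8 Hz, folds to fs − 10 Hz = 6 Hz.
10 Hz > fs/2 = 8 Hz, folds to fs − 10 Hz = 6 Hz.
Distinct values: {2 Hz, 6 Hz}.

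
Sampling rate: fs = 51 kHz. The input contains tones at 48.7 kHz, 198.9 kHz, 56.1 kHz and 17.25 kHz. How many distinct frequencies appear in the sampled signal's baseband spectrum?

3

fs/2 = 25.5 kHz.
48.7 kHz > fs/2 = 25.5 kHz, folds to fs − 48.7 kHz = 2.3 kHz.
198.9 kHz mod fs = 45.9 kHz.
45.9 kHz > fs/2 = 25.5 kHz, folds to fs − 45.9 kHz = 5.1 kHz.
56.1 kHz mod fs = 5.1 kHz.
5.1 kHz ≤ fs/2 = 25.5 kHz, appears at 5.1 kHz.
17.25 kHz ≤ fs/2 = 25.5 kHz, passes unchanged.
Distinct values: {2.3 kHz, 5.1 kHz, 17.25 kHz} → 3.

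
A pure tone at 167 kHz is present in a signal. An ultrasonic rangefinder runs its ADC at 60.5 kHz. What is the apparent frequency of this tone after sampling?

14.5 kHz

167 kHz mod fs = 46 kHz.
46 kHz > fs/2 = 30.25 kHz, folds to fs − 46 kHz = 14.5 kHz.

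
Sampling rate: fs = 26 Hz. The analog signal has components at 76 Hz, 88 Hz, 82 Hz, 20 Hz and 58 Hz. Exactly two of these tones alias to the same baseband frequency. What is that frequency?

6 Hz

fs/2 = 13 Hz.
76 Hz mod fs = 24 Hz.
24 Hz > fs/2 = 13 Hz, folds to fs − 24 Hz = 2 Hz.
88 Hz mod fs = 10 Hz.
10 Hz ≤ fs/2 = 13 Hz, appears at 10 Hz.
82 Hz mod fs = 4 Hz.
4 Hz ≤ fs/2 = 13 Hz, appears at 4 Hz.
20 Hz > fs/2 = 13 Hz, folds to fs − 20 Hz = 6 Hz.
58 Hz mod fs = 6 Hz.
6 Hz ≤ fs/2 = 13 Hz, appears at 6 Hz.
20 Hz and 58 Hz both map to 6 Hz.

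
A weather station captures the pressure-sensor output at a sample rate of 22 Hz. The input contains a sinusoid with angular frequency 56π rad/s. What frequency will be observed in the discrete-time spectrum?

6 Hz

ω = 56π rad/s → f = ω/(2π) = 28 Hz.
28 Hz mod fs = 6 Hz.
6 Hz ≤ fs/2 = 11 Hz, appears at 6 Hz.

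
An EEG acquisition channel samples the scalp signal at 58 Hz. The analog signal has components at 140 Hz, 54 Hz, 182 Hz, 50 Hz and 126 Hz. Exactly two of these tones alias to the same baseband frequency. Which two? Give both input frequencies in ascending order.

50 Hz, 182 Hz

fs/2 = 29 Hz.
140 Hz mod fs = 24 Hz.
24 Hz ≤ fs/2 = 29 Hz, appears at 24 Hz.
54 Hz > fs/2 = 29 Hz, folds to fs − 54 Hz = 4 Hz.
182 Hz mod fs = 8 Hz.
8 Hz ≤ fs/2 = 29 Hz, appears at 8 Hz.
50 Hz > fs/2 = 29 Hz, folds to fs − 50 Hz = 8 Hz.
126 Hz mod fs = 10 Hz.
10 Hz ≤ fs/2 = 29 Hz, appears at 10 Hz.
50 Hz and 182 Hz both map to 8 Hz.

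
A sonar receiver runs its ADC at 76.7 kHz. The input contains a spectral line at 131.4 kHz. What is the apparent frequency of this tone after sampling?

22 kHz

131.4 kHz mod fs = 54.7 kHz.
54.7 kHz > fs/2 = 38.35 kHz, folds to fs − 54.7 kHz = 22 kHz.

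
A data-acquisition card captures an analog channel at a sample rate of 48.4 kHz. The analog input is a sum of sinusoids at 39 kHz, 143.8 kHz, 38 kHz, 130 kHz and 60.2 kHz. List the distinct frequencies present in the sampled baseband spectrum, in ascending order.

1.4 kHz, 9.4 kHz, 10.4 kHz, 11.8 kHz, 15.2 kHz

fs/2 = 24.2 kHz.
39 kHz > fs/2 = 24.2 kHz, folds to fs − 39 kHz = 9.4 kHz.
143.8 kHz mod fs = 47 kHz.
47 kHz > fs/2 = 24.2 kHz, folds to fs − 47 kHz = 1.4 kHz.
38 kHz > fs/2 = 24.2 kHz, folds to fs − 38 kHz = 10.4 kHz.
130 kHz mod fs = 33.2 kHz.
33.2 kHz > fs/2 = 24.2 kHz, folds to fs − 33.2 kHz = 15.2 kHz.
60.2 kHz mod fs = 11.8 kHz.
11.8 kHz ≤ fs/2 = 24.2 kHz, appears at 11.8 kHz.
Distinct values: {1.4 kHz, 9.4 kHz, 10.4 kHz, 11.8 kHz, 15.2 kHz}.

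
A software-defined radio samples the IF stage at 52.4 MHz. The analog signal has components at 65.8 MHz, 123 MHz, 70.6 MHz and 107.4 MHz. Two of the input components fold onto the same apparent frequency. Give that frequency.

18.2 MHz

fs/2 = 26.2 MHz.
65.8 MHz mod fs = 13.4 MHz.
13.4 MHz ≤ fs/2 = 26.2 MHz, appears at 13.4 MHz.
123 MHz mod fs = 18.2 MHz.
18.2 MHz ≤ fs/2 = 26.2 MHz, appears at 18.2 MHz.
70.6 MHz mod fs = 18.2 MHz.
18.2 MHz ≤ fs/2 = 26.2 MHz, appears at 18.2 MHz.
107.4 MHz mod fs = 2.6 MHz.
2.6 MHz ≤ fs/2 = 26.2 MHz, appears at 2.6 MHz.
70.6 MHz and 123 MHz both map to 18.2 MHz.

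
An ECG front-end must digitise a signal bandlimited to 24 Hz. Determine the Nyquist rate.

48 Hz

Nyquist rate = 2 × 24 Hz = 48 Hz.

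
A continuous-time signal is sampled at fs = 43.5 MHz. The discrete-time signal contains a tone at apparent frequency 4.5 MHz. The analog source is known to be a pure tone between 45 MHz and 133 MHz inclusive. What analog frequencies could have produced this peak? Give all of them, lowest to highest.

48 MHz, 82.5 MHz, 91.5 MHz, 126 MHz

Frequencies that alias to 4.5 MHz are k·fs ± 4.5 MHz for integer k ≥ 0.
k=0: 4.5 MHz.
k=1: 39 MHz, 48 MHz.
k=2: 82.5 MHz, 91.5 MHz.
k=3: 126 MHz, 135 MHz.
k=4: 169.5 MHz, 178.5 MHz.
Within [45 MHz, 133 MHz]: 48 MHz, 82.5 MHz, 91.5 MHz, 126 MHz.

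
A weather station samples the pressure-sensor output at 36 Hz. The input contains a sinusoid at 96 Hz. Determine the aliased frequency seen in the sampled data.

12 Hz

96 Hz mod fs = 24 Hz.
24 Hz > fs/2 = 18 Hz, folds to fs − 24 Hz = 12 Hz.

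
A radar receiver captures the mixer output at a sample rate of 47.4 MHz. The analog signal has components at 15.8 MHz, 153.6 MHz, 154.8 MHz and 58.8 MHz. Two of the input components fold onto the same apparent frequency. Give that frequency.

11.4 MHz

fs/2 = 23.7 MHz.
15.8 MHz ≤ fs/2 = 23.7 MHz, passes unchanged.
153.6 MHz mod fs = 11.4 MHz.
11.4 MHz ≤ fs/2 = 23.7 MHz, appears at 11.4 MHz.
154.8 MHz mod fs = 12.6 MHz.
12.6 MHz ≤ fs/2 = 23.7 MHz, appears at 12.6 MHz.
58.8 MHz mod fs = 11.4 MHz.
11.4 MHz ≤ fs/2 = 23.7 MHz, appears at 11.4 MHz.
58.8 MHz and 153.6 MHz both map to 11.4 MHz.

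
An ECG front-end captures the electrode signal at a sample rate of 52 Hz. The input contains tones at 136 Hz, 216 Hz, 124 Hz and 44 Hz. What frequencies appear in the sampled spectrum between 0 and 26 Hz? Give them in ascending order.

8 Hz, 20 Hz

fs/2 = 26 Hz.
136 Hz mod fs = 32 Hz.
32 Hz > fs/2 = 26 Hz, folds to fs − 32 Hz = 20 Hz.
216 Hz mod fs = 8 Hz.
8 Hz ≤ fs/2 = 26 Hz, appears at 8 Hz.
124 Hz mod fs = 20 Hz.
20 Hz ≤ fs/2 = 26 Hz, appears at 20 Hz.
44 Hz > fs/2 = 26 Hz, folds to fs − 44 Hz = 8 Hz.
Distinct values: {8 Hz, 20 Hz}.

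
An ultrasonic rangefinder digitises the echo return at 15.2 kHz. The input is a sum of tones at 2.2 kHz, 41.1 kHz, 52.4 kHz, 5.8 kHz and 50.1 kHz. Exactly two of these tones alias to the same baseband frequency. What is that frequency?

fs/2 = 7.6 kHz.
2.2 kHz ≤ fs/2 = 7.6 kHz, passes unchanged.
41.1 kHz mod fs = 10.7 kHz.
10.7 kHz > fs/2 = 7.6 kHz, folds to fs − 10.7 kHz = 4.5 kHz.
52.4 kHz mod fs = 6.8 kHz.
6.8 kHz ≤ fs/2 = 7.6 kHz, appears at 6.8 kHz.
5.8 kHz ≤ fs/2 = 7.6 kHz, passes unchanged.
50.1 kHz mod fs = 4.5 kHz.
4.5 kHz ≤ fs/2 = 7.6 kHz, appears at 4.5 kHz.
41.1 kHz and 50.1 kHz both map to 4.5 kHz.

4.5 kHz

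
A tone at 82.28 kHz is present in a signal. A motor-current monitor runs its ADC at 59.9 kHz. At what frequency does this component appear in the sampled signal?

22.38 kHz

82.28 kHz mod fs = 22.38 kHz.
22.38 kHz ≤ fs/2 = 29.95 kHz, appears at 22.38 kHz.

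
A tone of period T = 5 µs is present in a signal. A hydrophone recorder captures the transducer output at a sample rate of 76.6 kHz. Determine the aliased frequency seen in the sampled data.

29.8 kHz

T = 5 µs → f = 1/T = 200 kHz.
200 kHz mod fs = 46.8 kHz.
46.8 kHz > fs/2 = 38.3 kHz, folds to fs − 46.8 kHz = 29.8 kHz.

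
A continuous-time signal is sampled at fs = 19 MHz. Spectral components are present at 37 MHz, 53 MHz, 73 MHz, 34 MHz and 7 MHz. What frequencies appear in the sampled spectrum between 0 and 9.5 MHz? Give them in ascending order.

1 MHz, 3 MHz, 4 MHz, 7 MHz

fs/2 = 9.5 MHz.
37 MHz mod fs = 18 MHz.
18 MHz > fs/2 = 9.5 MHz, folds to fs − 18 MHz = 1 MHz.
53 MHz mod fs = 15 MHz.
15 MHz > fs/2 = 9.5 MHz, folds to fs − 15 MHz = 4 MHz.
73 MHz mod fs = 16 MHz.
16 MHz > fs/2 = 9.5 MHz, folds to fs − 16 MHz = 3 MHz.
34 MHz mod fs = 15 MHz.
15 MHz > fs/2 = 9.5 MHz, folds to fs − 15 MHz = 4 MHz.
7 MHz ≤ fs/2 = 9.5 MHz, passes unchanged.
Distinct values: {1 MHz, 3 MHz, 4 MHz, 7 MHz}.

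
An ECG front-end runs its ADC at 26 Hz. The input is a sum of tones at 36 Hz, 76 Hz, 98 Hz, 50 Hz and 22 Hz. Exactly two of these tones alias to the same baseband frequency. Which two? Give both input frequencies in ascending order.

fs/2 = 13 Hz.
36 Hz mod fs = 10 Hz.
10 Hz ≤ fs/2 = 13 Hz, appears at 10 Hz.
76 Hz mod fs = 24 Hz.
24 Hz > fs/2 = 13 Hz, folds to fs − 24 Hz = 2 Hz.
98 Hz mod fs = 20 Hz.
20 Hz > fs/2 = 13 Hz, folds to fs − 20 Hz = 6 Hz.
50 Hz mod fs = 24 Hz.
24 Hz > fs/2 = 13 Hz, folds to fs − 24 Hz = 2 Hz.
22 Hz > fs/2 = 13 Hz, folds to fs − 22 Hz = 4 Hz.
50 Hz and 76 Hz both map to 2 Hz.

50 Hz, 76 Hz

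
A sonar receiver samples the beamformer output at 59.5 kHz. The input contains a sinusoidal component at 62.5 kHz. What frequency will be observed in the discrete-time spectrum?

3 kHz

62.5 kHz mod fs = 3 kHz.
3 kHz ≤ fs/2 = 29.75 kHz, appears at 3 kHz.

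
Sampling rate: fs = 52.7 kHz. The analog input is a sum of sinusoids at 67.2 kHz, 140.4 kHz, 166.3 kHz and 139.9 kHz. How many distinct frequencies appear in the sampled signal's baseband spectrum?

fs/2 = 26.35 kHz.
67.2 kHz mod fs = 14.5 kHz.
14.5 kHz ≤ fs/2 = 26.35 kHz, appears at 14.5 kHz.
140.4 kHz mod fs = 35 kHz.
35 kHz > fs/2 = 26.35 kHz, folds to fs − 35 kHz = 17.7 kHz.
166.3 kHz mod fs = 8.2 kHz.
8.2 kHz ≤ fs/2 = 26.35 kHz, appears at 8.2 kHz.
139.9 kHz mod fs = 34.5 kHz.
34.5 kHz > fs/2 = 26.35 kHz, folds to fs − 34.5 kHz = 18.2 kHz.
Distinct values: {8.2 kHz, 14.5 kHz, 17.7 kHz, 18.2 kHz} → 4.

4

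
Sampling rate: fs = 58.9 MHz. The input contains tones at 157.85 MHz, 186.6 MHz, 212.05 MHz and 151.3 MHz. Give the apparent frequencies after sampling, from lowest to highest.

fs/2 = 29.45 MHz.
157.85 MHz mod fs = 40.05 MHz.
40.05 MHz > fs/2 = 29.45 MHz, folds to fs − 40.05 MHz = 18.85 MHz.
186.6 MHz mod fs = 9.9 MHz.
9.9 MHz ≤ fs/2 = 29.45 MHz, appears at 9.9 MHz.
212.05 MHz mod fs = 35.35 MHz.
35.35 MHz > fs/2 = 29.45 MHz, folds to fs − 35.35 MHz = 23.55 MHz.
151.3 MHz mod fs = 33.5 MHz.
33.5 MHz > fs/2 = 29.45 MHz, folds to fs − 33.5 MHz = 25.4 MHz.
Distinct values: {9.9 MHz, 18.85 MHz, 23.55 MHz, 25.4 MHz}.

9.9 MHz, 18.85 MHz, 23.55 MHz, 25.4 MHz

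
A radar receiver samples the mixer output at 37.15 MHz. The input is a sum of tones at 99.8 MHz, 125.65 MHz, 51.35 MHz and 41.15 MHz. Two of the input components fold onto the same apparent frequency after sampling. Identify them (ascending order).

51.35 MHz, 125.65 MHz

fs/2 = 18.575 MHz.
99.8 MHz mod fs = 25.5 MHz.
25.5 MHz > fs/2 = 18.575 MHz, folds to fs − 25.5 MHz = 11.65 MHz.
125.65 MHz mod fs = 14.2 MHz.
14.2 MHz ≤ fs/2 = 18.575 MHz, appears at 14.2 MHz.
51.35 MHz mod fs = 14.2 MHz.
14.2 MHz ≤ fs/2 = 18.575 MHz, appears at 14.2 MHz.
41.15 MHz mod fs = 4 MHz.
4 MHz ≤ fs/2 = 18.575 MHz, appears at 4 MHz.
51.35 MHz and 125.65 MHz both map to 14.2 MHz.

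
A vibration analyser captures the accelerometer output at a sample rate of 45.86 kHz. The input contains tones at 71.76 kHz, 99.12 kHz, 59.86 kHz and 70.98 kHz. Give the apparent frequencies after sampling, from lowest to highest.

7.4 kHz, 14 kHz, 19.96 kHz, 20.74 kHz

fs/2 = 22.93 kHz.
71.76 kHz mod fs = 25.9 kHz.
25.9 kHz > fs/2 = 22.93 kHz, folds to fs − 25.9 kHz = 19.96 kHz.
99.12 kHz mod fs = 7.4 kHz.
7.4 kHz ≤ fs/2 = 22.93 kHz, appears at 7.4 kHz.
59.86 kHz mod fs = 14 kHz.
14 kHz ≤ fs/2 = 22.93 kHz, appears at 14 kHz.
70.98 kHz mod fs = 25.12 kHz.
25.12 kHz > fs/2 = 22.93 kHz, folds to fs − 25.12 kHz = 20.74 kHz.
Distinct values: {7.4 kHz, 14 kHz, 19.96 kHz, 20.74 kHz}.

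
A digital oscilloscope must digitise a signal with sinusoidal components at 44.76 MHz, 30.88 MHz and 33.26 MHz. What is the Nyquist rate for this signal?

89.52 MHz

Highest-frequency component: 44.76 MHz.
Nyquist rate = 2 × 44.76 MHz = 89.52 MHz.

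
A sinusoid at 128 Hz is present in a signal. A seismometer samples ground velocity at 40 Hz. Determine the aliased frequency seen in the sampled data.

8 Hz

128 Hz mod fs = 8 Hz.
8 Hz ≤ fs/2 = 20 Hz, appears at 8 Hz.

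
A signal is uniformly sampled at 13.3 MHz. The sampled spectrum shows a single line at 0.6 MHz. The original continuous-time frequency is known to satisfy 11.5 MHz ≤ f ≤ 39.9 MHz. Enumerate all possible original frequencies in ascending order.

Frequencies that alias to 0.6 MHz are k·fs ± 0.6 MHz for integer k ≥ 0.
k=0: 0.6 MHz.
k=1: 12.7 MHz, 13.9 MHz.
k=2: 26 MHz, 27.2 MHz.
k=3: 39.3 MHz, 40.5 MHz.
k=4: 52.6 MHz, 53.8 MHz.
Within [11.5 MHz, 39.9 MHz]: 12.7 MHz, 13.9 MHz, 26 MHz, 27.2 MHz, 39.3 MHz.

12.7 MHz, 13.9 MHz, 26 MHz, 27.2 MHz, 39.3 MHz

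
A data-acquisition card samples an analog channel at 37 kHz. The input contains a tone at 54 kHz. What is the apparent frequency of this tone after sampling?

54 kHz mod fs = 17 kHz.
17 kHz ≤ fs/2 = 18.5 kHz, appears at 17 kHz.

17 kHz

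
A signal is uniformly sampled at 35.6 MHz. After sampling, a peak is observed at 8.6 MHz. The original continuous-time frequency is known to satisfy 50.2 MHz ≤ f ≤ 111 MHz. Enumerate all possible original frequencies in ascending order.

62.6 MHz, 79.8 MHz, 98.2 MHz

Frequencies that alias to 8.6 MHz are k·fs ± 8.6 MHz for integer k ≥ 0.
k=0: 8.6 MHz.
k=1: 27 MHz, 44.2 MHz.
k=2: 62.6 MHz, 79.8 MHz.
k=3: 98.2 MHz, 115.4 MHz.
k=4: 133.8 MHz, 151 MHz.
Within [50.2 MHz, 111 MHz]: 62.6 MHz, 79.8 MHz, 98.2 MHz.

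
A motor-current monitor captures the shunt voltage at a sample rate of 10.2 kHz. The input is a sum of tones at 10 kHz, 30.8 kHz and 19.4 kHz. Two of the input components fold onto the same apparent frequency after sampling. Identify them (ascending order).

fs/2 = 5.1 kHz.
10 kHz > fs/2 = 5.1 kHz, folds to fs − 10 kHz = 0.2 kHz.
30.8 kHz mod fs = 0.2 kHz.
0.2 kHz ≤ fs/2 = 5.1 kHz, appears at 0.2 kHz.
19.4 kHz mod fs = 9.2 kHz.
9.2 kHz > fs/2 = 5.1 kHz, folds to fs − 9.2 kHz = 1 kHz.
10 kHz and 30.8 kHz both map to 0.2 kHz.

10 kHz, 30.8 kHz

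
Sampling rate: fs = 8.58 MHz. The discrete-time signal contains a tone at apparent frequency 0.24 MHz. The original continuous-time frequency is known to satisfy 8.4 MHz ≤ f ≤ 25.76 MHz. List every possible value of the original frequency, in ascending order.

Frequencies that alias to 0.24 MHz are k·fs ± 0.24 MHz for integer k ≥ 0.
k=0: 0.24 MHz.
k=1: 8.34 MHz, 8.82 MHz.
k=2: 16.92 MHz, 17.4 MHz.
k=3: 25.5 MHz, 25.98 MHz.
k=4: 34.08 MHz, 34.56 MHz.
Within [8.4 MHz, 25.76 MHz]: 8.82 MHz, 16.92 MHz, 17.4 MHz, 25.5 MHz.

8.82 MHz, 16.92 MHz, 17.4 MHz, 25.5 MHz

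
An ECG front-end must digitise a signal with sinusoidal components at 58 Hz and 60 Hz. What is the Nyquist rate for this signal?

120 Hz

Highest-frequency component: 60 Hz.
Nyquist rate = 2 × 60 Hz = 120 Hz.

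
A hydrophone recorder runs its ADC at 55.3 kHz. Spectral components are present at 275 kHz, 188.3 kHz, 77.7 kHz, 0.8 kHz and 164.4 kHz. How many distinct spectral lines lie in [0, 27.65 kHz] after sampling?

3

fs/2 = 27.65 kHz.
275 kHz mod fs = 53.8 kHz.
53.8 kHz > fs/2 = 27.65 kHz, folds to fs − 53.8 kHz = 1.5 kHz.
188.3 kHz mod fs = 22.4 kHz.
22.4 kHz ≤ fs/2 = 27.65 kHz, appears at 22.4 kHz.
77.7 kHz mod fs = 22.4 kHz.
22.4 kHz ≤ fs/2 = 27.65 kHz, appears at 22.4 kHz.
0.8 kHz ≤ fs/2 = 27.65 kHz, passes unchanged.
164.4 kHz mod fs = 53.8 kHz.
53.8 kHz > fs/2 = 27.65 kHz, folds to fs − 53.8 kHz = 1.5 kHz.
Distinct values: {0.8 kHz, 1.5 kHz, 22.4 kHz} → 3.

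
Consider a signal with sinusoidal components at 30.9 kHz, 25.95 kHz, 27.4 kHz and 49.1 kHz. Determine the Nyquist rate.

98.2 kHz

Highest-frequency component: 49.1 kHz.
Nyquist rate = 2 × 49.1 kHz = 98.2 kHz.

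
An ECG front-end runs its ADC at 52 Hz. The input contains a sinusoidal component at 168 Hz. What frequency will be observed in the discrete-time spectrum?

168 Hz mod fs = 12 Hz.
12 Hz ≤ fs/2 = 26 Hz, appears at 12 Hz.

12 Hz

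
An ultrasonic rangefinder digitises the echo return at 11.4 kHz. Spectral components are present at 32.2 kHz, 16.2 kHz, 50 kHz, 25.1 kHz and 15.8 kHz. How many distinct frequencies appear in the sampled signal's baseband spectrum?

fs/2 = 5.7 kHz.
32.2 kHz mod fs = 9.4 kHz.
9.4 kHz > fs/2 = 5.7 kHz, folds to fs − 9.4 kHz = 2 kHz.
16.2 kHz mod fs = 4.8 kHz.
4.8 kHz ≤ fs/2 = 5.7 kHz, appears at 4.8 kHz.
50 kHz mod fs = 4.4 kHz.
4.4 kHz ≤ fs/2 = 5.7 kHz, appears at 4.4 kHz.
25.1 kHz mod fs = 2.3 kHz.
2.3 kHz ≤ fs/2 = 5.7 kHz, appears at 2.3 kHz.
15.8 kHz mod fs = 4.4 kHz.
4.4 kHz ≤ fs/2 = 5.7 kHz, appears at 4.4 kHz.
Distinct values: {2 kHz, 2.3 kHz, 4.4 kHz, 4.8 kHz} → 4.

4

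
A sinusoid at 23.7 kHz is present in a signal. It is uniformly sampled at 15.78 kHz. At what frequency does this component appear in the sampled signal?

7.86 kHz

23.7 kHz mod fs = 7.92 kHz.
7.92 kHz > fs/2 = 7.89 kHz, folds to fs − 7.92 kHz = 7.86 kHz.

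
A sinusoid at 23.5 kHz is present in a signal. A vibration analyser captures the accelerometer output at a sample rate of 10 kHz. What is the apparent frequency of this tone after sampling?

3.5 kHz

23.5 kHz mod fs = 3.5 kHz.
3.5 kHz ≤ fs/2 = 5 kHz, appears at 3.5 kHz.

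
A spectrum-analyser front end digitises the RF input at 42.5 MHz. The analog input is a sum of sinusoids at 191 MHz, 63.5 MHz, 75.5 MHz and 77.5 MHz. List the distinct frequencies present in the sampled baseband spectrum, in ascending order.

7.5 MHz, 9.5 MHz, 21 MHz

fs/2 = 21.25 MHz.
191 MHz mod fs = 21 MHz.
21 MHz ≤ fs/2 = 21.25 MHz, appears at 21 MHz.
63.5 MHz mod fs = 21 MHz.
21 MHz ≤ fs/2 = 21.25 MHz, appears at 21 MHz.
75.5 MHz mod fs = 33 MHz.
33 MHz > fs/2 = 21.25 MHz, folds to fs − 33 MHz = 9.5 MHz.
77.5 MHz mod fs = 35 MHz.
35 MHz > fs/2 = 21.25 MHz, folds to fs − 35 MHz = 7.5 MHz.
Distinct values: {7.5 MHz, 9.5 MHz, 21 MHz}.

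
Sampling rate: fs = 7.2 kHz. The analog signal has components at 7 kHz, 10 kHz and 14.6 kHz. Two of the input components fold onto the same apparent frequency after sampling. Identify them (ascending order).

fs/2 = 3.6 kHz.
7 kHz > fs/2 = 3.6 kHz, folds to fs − 7 kHz = 0.2 kHz.
10 kHz mod fs = 2.8 kHz.
2.8 kHz ≤ fs/2 = 3.6 kHz, appears at 2.8 kHz.
14.6 kHz mod fs = 0.2 kHz.
0.2 kHz ≤ fs/2 = 3.6 kHz, appears at 0.2 kHz.
7 kHz and 14.6 kHz both map to 0.2 kHz.

7 kHz, 14.6 kHz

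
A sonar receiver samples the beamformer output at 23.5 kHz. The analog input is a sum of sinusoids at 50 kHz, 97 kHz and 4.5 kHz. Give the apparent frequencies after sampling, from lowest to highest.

3 kHz, 4.5 kHz

fs/2 = 11.75 kHz.
50 kHz mod fs = 3 kHz.
3 kHz ≤ fs/2 = 11.75 kHz, appears at 3 kHz.
97 kHz mod fs = 3 kHz.
3 kHz ≤ fs/2 = 11.75 kHz, appears at 3 kHz.
4.5 kHz ≤ fs/2 = 11.75 kHz, passes unchanged.
Distinct values: {3 kHz, 4.5 kHz}.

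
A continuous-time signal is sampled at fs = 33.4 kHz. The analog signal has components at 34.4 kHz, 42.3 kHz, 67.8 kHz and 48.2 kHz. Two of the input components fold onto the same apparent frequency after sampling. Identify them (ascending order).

fs/2 = 16.7 kHz.
34.4 kHz mod fs = 1 kHz.
1 kHz ≤ fs/2 = 16.7 kHz, appears at 1 kHz.
42.3 kHz mod fs = 8.9 kHz.
8.9 kHz ≤ fs/2 = 16.7 kHz, appears at 8.9 kHz.
67.8 kHz mod fs = 1 kHz.
1 kHz ≤ fs/2 = 16.7 kHz, appears at 1 kHz.
48.2 kHz mod fs = 14.8 kHz.
14.8 kHz ≤ fs/2 = 16.7 kHz, appears at 14.8 kHz.
34.4 kHz and 67.8 kHz both map to 1 kHz.

34.4 kHz, 67.8 kHz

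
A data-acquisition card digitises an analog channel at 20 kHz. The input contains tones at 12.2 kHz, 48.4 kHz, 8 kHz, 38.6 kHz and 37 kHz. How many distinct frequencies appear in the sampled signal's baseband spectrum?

fs/2 = 10 kHz.
12.2 kHz > fs/2 = 10 kHz, folds to fs − 12.2 kHz = 7.8 kHz.
48.4 kHz mod fs = 8.4 kHz.
8.4 kHz ≤ fs/2 = 10 kHz, appears at 8.4 kHz.
8 kHz ≤ fs/2 = 10 kHz, passes unchanged.
38.6 kHz mod fs = 18.6 kHz.
18.6 kHz > fs/2 = 10 kHz, folds to fs − 18.6 kHz = 1.4 kHz.
37 kHz mod fs = 17 kHz.
17 kHz > fs/2 = 10 kHz, folds to fs − 17 kHz = 3 kHz.
Distinct values: {1.4 kHz, 3 kHz, 7.8 kHz, 8 kHz, 8.4 kHz} → 5.

5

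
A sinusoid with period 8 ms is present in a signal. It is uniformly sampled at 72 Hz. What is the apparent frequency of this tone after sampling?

19 Hz

T = 8 ms → f = 1/T = 125 Hz.
125 Hz mod fs = 53 Hz.
53 Hz > fs/2 = 36 Hz, folds to fs − 53 Hz = 19 Hz.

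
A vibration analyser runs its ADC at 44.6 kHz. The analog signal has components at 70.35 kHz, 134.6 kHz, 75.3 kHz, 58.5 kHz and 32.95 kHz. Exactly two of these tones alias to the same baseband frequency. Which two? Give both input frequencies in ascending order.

58.5 kHz, 75.3 kHz

fs/2 = 22.3 kHz.
70.35 kHz mod fs = 25.75 kHz.
25.75 kHz > fs/2 = 22.3 kHz, folds to fs − 25.75 kHz = 18.85 kHz.
134.6 kHz mod fs = 0.8 kHz.
0.8 kHz ≤ fs/2 = 22.3 kHz, appears at 0.8 kHz.
75.3 kHz mod fs = 30.7 kHz.
30.7 kHz > fs/2 = 22.3 kHz, folds to fs − 30.7 kHz = 13.9 kHz.
58.5 kHz mod fs = 13.9 kHz.
13.9 kHz ≤ fs/2 = 22.3 kHz, appears at 13.9 kHz.
32.95 kHz > fs/2 = 22.3 kHz, folds to fs − 32.95 kHz = 11.65 kHz.
58.5 kHz and 75.3 kHz both map to 13.9 kHz.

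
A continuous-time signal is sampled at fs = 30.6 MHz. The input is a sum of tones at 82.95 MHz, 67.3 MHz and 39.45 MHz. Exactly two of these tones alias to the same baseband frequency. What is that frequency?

fs/2 = 15.3 MHz.
82.95 MHz mod fs = 21.75 MHz.
21.75 MHz > fs/2 = 15.3 MHz, folds to fs − 21.75 MHz = 8.85 MHz.
67.3 MHz mod fs = 6.1 MHz.
6.1 MHz ≤ fs/2 = 15.3 MHz, appears at 6.1 MHz.
39.45 MHz mod fs = 8.85 MHz.
8.85 MHz ≤ fs/2 = 15.3 MHz, appears at 8.85 MHz.
39.45 MHz and 82.95 MHz both map to 8.85 MHz.

8.85 MHz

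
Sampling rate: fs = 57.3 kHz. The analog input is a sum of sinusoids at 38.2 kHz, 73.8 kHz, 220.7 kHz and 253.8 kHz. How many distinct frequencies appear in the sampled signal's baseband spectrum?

fs/2 = 28.65 kHz.
38.2 kHz > fs/2 = 28.65 kHz, folds to fs − 38.2 kHz = 19.1 kHz.
73.8 kHz mod fs = 16.5 kHz.
16.5 kHz ≤ fs/2 = 28.65 kHz, appears at 16.5 kHz.
220.7 kHz mod fs = 48.8 kHz.
48.8 kHz > fs/2 = 28.65 kHz, folds to fs − 48.8 kHz = 8.5 kHz.
253.8 kHz mod fs = 24.6 kHz.
24.6 kHz ≤ fs/2 = 28.65 kHz, appears at 24.6 kHz.
Distinct values: {8.5 kHz, 16.5 kHz, 19.1 kHz, 24.6 kHz} → 4.

4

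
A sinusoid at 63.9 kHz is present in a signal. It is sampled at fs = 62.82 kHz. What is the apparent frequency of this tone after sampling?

63.9 kHz mod fs = 1.08 kHz.
1.08 kHz ≤ fs/2 = 31.41 kHz, appears at 1.08 kHz.

1.08 kHz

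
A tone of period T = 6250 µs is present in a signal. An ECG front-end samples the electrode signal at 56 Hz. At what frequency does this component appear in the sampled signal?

8 Hz

T = 6250 µs → f = 1/T = 160 Hz.
160 Hz mod fs = 48 Hz.
48 Hz > fs/2 = 28 Hz, folds to fs − 48 Hz = 8 Hz.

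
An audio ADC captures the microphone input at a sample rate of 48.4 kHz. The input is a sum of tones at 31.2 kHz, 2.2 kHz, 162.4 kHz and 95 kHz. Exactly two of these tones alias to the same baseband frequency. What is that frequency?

fs/2 = 24.2 kHz.
31.2 kHz > fs/2 = 24.2 kHz, folds to fs − 31.2 kHz = 17.2 kHz.
2.2 kHz ≤ fs/2 = 24.2 kHz, passes unchanged.
162.4 kHz mod fs = 17.2 kHz.
17.2 kHz ≤ fs/2 = 24.2 kHz, appears at 17.2 kHz.
95 kHz mod fs = 46.6 kHz.
46.6 kHz > fs/2 = 24.2 kHz, folds to fs − 46.6 kHz = 1.8 kHz.
31.2 kHz and 162.4 kHz both map to 17.2 kHz.

17.2 kHz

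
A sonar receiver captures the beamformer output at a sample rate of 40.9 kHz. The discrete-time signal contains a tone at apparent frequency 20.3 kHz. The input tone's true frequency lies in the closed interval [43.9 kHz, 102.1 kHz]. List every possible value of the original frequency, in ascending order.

61.2 kHz, 61.5 kHz, 102.1 kHz

Frequencies that alias to 20.3 kHz are k·fs ± 20.3 kHz for integer k ≥ 0.
k=0: 20.3 kHz.
k=1: 20.6 kHz, 61.2 kHz.
k=2: 61.5 kHz, 102.1 kHz.
k=3: 102.4 kHz, 143 kHz.
Within [43.9 kHz, 102.1 kHz]: 61.2 kHz, 61.5 kHz, 102.1 kHz.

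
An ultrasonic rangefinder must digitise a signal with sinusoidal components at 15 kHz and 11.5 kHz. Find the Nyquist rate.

30 kHz

Highest-frequency component: 15 kHz.
Nyquist rate = 2 × 15 kHz = 30 kHz.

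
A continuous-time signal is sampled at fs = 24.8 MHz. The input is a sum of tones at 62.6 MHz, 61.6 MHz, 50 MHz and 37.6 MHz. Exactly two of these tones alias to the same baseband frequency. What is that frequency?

12 MHz

fs/2 = 12.4 MHz.
62.6 MHz mod fs = 13 MHz.
13 MHz > fs/2 = 12.4 MHz, folds to fs − 13 MHz = 11.8 MHz.
61.6 MHz mod fs = 12 MHz.
12 MHz ≤ fs/2 = 12.4 MHz, appears at 12 MHz.
50 MHz mod fs = 0.4 MHz.
0.4 MHz ≤ fs/2 = 12.4 MHz, appears at 0.4 MHz.
37.6 MHz mod fs = 12.8 MHz.
12.8 MHz > fs/2 = 12.4 MHz, folds to fs − 12.8 MHz = 12 MHz.
37.6 MHz and 61.6 MHz both map to 12 MHz.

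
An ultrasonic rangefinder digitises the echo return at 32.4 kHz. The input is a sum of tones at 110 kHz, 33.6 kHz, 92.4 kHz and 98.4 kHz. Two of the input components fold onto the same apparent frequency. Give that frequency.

1.2 kHz

fs/2 = 16.2 kHz.
110 kHz mod fs = 12.8 kHz.
12.8 kHz ≤ fs/2 = 16.2 kHz, appears at 12.8 kHz.
33.6 kHz mod fs = 1.2 kHz.
1.2 kHz ≤ fs/2 = 16.2 kHz, appears at 1.2 kHz.
92.4 kHz mod fs = 27.6 kHz.
27.6 kHz > fs/2 = 16.2 kHz, folds to fs − 27.6 kHz = 4.8 kHz.
98.4 kHz mod fs = 1.2 kHz.
1.2 kHz ≤ fs/2 = 16.2 kHz, appears at 1.2 kHz.
33.6 kHz and 98.4 kHz both map to 1.2 kHz.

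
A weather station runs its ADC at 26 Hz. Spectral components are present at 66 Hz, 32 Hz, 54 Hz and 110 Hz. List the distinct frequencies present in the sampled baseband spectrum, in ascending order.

2 Hz, 6 Hz, 12 Hz

fs/2 = 13 Hz.
66 Hz mod fs = 14 Hz.
14 Hz > fs/2 = 13 Hz, folds to fs − 14 Hz = 12 Hz.
32 Hz mod fs = 6 Hz.
6 Hz ≤ fs/2 = 13 Hz, appears at 6 Hz.
54 Hz mod fs = 2 Hz.
2 Hz ≤ fs/2 = 13 Hz, appears at 2 Hz.
110 Hz mod fs = 6 Hz.
6 Hz ≤ fs/2 = 13 Hz, appears at 6 Hz.
Distinct values: {2 Hz, 6 Hz, 12 Hz}.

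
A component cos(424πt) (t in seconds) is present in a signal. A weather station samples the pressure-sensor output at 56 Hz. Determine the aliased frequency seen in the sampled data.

12 Hz

ω = 424π rad/s → f = ω/(2π) = 212 Hz.
212 Hz mod fs = 44 Hz.
44 Hz > fs/2 = 28 Hz, folds to fs − 44 Hz = 12 Hz.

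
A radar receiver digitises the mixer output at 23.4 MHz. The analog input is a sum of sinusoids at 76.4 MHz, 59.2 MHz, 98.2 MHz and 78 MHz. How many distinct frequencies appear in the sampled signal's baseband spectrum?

4

fs/2 = 11.7 MHz.
76.4 MHz mod fs = 6.2 MHz.
6.2 MHz ≤ fs/2 = 11.7 MHz, appears at 6.2 MHz.
59.2 MHz mod fs = 12.4 MHz.
12.4 MHz > fs/2 = 11.7 MHz, folds to fs − 12.4 MHz = 11 MHz.
98.2 MHz mod fs = 4.6 MHz.
4.6 MHz ≤ fs/2 = 11.7 MHz, appears at 4.6 MHz.
78 MHz mod fs = 7.8 MHz.
7.8 MHz ≤ fs/2 = 11.7 MHz, appears at 7.8 MHz.
Distinct values: {4.6 MHz, 6.2 MHz, 7.8 MHz, 11 MHz} → 4.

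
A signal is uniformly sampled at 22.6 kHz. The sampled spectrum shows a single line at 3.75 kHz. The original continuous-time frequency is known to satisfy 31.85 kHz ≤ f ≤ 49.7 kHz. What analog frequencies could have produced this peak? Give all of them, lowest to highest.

41.45 kHz, 48.95 kHz

Frequencies that alias to 3.75 kHz are k·fs ± 3.75 kHz for integer k ≥ 0.
k=0: 3.75 kHz.
k=1: 18.85 kHz, 26.35 kHz.
k=2: 41.45 kHz, 48.95 kHz.
k=3: 64.05 kHz, 71.55 kHz.
Within [31.85 kHz, 49.7 kHz]: 41.45 kHz, 48.95 kHz.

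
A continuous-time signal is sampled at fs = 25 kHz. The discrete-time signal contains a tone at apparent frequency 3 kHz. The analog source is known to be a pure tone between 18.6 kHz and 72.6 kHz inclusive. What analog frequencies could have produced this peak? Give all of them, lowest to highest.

Frequencies that alias to 3 kHz are k·fs ± 3 kHz for integer k ≥ 0.
k=0: 3 kHz.
k=1: 22 kHz, 28 kHz.
k=2: 47 kHz, 53 kHz.
k=3: 72 kHz, 78 kHz.
k=4: 97 kHz, 103 kHz.
Within [18.6 kHz, 72.6 kHz]: 22 kHz, 28 kHz, 47 kHz, 53 kHz, 72 kHz.

22 kHz, 28 kHz, 47 kHz, 53 kHz, 72 kHz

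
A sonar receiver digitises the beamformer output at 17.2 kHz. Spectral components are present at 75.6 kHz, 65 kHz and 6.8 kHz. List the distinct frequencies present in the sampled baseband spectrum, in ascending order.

fs/2 = 8.6 kHz.
75.6 kHz mod fs = 6.8 kHz.
6.8 kHz ≤ fs/2 = 8.6 kHz, appears at 6.8 kHz.
65 kHz mod fs = 13.4 kHz.
13.4 kHz > fs/2 = 8.6 kHz, folds to fs − 13.4 kHz = 3.8 kHz.
6.8 kHz ≤ fs/2 = 8.6 kHz, passes unchanged.
Distinct values: {3.8 kHz, 6.8 kHz}.

3.8 kHz, 6.8 kHz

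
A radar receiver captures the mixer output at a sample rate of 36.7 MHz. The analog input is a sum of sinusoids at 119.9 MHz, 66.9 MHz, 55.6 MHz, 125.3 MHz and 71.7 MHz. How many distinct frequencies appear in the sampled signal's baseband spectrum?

fs/2 = 18.35 MHz.
119.9 MHz mod fs = 9.8 MHz.
9.8 MHz ≤ fs/2 = 18.35 MHz, appears at 9.8 MHz.
66.9 MHz mod fs = 30.2 MHz.
30.2 MHz > fs/2 = 18.35 MHz, folds to fs − 30.2 MHz = 6.5 MHz.
55.6 MHz mod fs = 18.9 MHz.
18.9 MHz > fs/2 = 18.35 MHz, folds to fs − 18.9 MHz = 17.8 MHz.
125.3 MHz mod fs = 15.2 MHz.
15.2 MHz ≤ fs/2 = 18.35 MHz, appears at 15.2 MHz.
71.7 MHz mod fs = 35 MHz.
35 MHz > fs/2 = 18.35 MHz, folds to fs − 35 MHz = 1.7 MHz.
Distinct values: {1.7 MHz, 6.5 MHz, 9.8 MHz, 15.2 MHz, 17.8 MHz} → 5.

5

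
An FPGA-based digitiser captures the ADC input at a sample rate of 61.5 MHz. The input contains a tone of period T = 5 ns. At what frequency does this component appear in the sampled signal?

T = 5 ns → f = 1/T = 200 MHz.
200 MHz mod fs = 15.5 MHz.
15.5 MHz ≤ fs/2 = 30.75 MHz, appears at 15.5 MHz.

15.5 MHz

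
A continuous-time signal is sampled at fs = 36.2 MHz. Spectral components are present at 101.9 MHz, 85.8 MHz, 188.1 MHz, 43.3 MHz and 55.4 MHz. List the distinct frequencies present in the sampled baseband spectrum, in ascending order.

fs/2 = 18.1 MHz.
101.9 MHz mod fs = 29.5 MHz.
29.5 MHz > fs/2 = 18.1 MHz, folds to fs − 29.5 MHz = 6.7 MHz.
85.8 MHz mod fs = 13.4 MHz.
13.4 MHz ≤ fs/2 = 18.1 MHz, appears at 13.4 MHz.
188.1 MHz mod fs = 7.1 MHz.
7.1 MHz ≤ fs/2 = 18.1 MHz, appears at 7.1 MHz.
43.3 MHz mod fs = 7.1 MHz.
7.1 MHz ≤ fs/2 = 18.1 MHz, appears at 7.1 MHz.
55.4 MHz mod fs = 19.2 MHz.
19.2 MHz > fs/2 = 18.1 MHz, folds to fs − 19.2 MHz = 17 MHz.
Distinct values: {6.7 MHz, 7.1 MHz, 13.4 MHz, 17 MHz}.

6.7 MHz, 7.1 MHz, 13.4 MHz, 17 MHz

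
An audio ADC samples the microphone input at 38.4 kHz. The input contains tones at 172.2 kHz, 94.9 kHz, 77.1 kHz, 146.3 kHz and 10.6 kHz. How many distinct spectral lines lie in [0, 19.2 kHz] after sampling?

5

fs/2 = 19.2 kHz.
172.2 kHz mod fs = 18.6 kHz.
18.6 kHz ≤ fs/2 = 19.2 kHz, appears at 18.6 kHz.
94.9 kHz mod fs = 18.1 kHz.
18.1 kHz ≤ fs/2 = 19.2 kHz, appears at 18.1 kHz.
77.1 kHz mod fs = 0.3 kHz.
0.3 kHz ≤ fs/2 = 19.2 kHz, appears at 0.3 kHz.
146.3 kHz mod fs = 31.1 kHz.
31.1 kHz > fs/2 = 19.2 kHz, folds to fs − 31.1 kHz = 7.3 kHz.
10.6 kHz ≤ fs/2 = 19.2 kHz, passes unchanged.
Distinct values: {0.3 kHz, 7.3 kHz, 10.6 kHz, 18.1 kHz, 18.6 kHz} → 5.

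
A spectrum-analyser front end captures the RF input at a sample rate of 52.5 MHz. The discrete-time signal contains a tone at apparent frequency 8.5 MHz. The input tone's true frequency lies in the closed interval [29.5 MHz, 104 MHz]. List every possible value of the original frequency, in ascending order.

44 MHz, 61 MHz, 96.5 MHz

Frequencies that alias to 8.5 MHz are k·fs ± 8.5 MHz for integer k ≥ 0.
k=0: 8.5 MHz.
k=1: 44 MHz, 61 MHz.
k=2: 96.5 MHz, 113.5 MHz.
k=3: 149 MHz, 166 MHz.
Within [29.5 MHz, 104 MHz]: 44 MHz, 61 MHz, 96.5 MHz.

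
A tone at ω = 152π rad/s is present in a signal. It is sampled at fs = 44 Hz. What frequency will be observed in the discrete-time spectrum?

12 Hz

ω = 152π rad/s → f = ω/(2π) = 76 Hz.
76 Hz mod fs = 32 Hz.
32 Hz > fs/2 = 22 Hz, folds to fs − 32 Hz = 12 Hz.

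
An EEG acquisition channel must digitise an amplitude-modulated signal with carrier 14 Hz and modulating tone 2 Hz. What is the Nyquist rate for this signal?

AM sidebands sit at fc ± fm = 12 Hz and 16 Hz.
Highest-frequency component: 16 Hz.
Nyquist rate = 2 × 16 Hz = 32 Hz.

32 Hz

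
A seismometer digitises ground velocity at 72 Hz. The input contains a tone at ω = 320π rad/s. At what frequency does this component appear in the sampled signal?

16 Hz

ω = 320π rad/s → f = ω/(2π) = 160 Hz.
160 Hz mod fs = 16 Hz.
16 Hz ≤ fs/2 = 36 Hz, appears at 16 Hz.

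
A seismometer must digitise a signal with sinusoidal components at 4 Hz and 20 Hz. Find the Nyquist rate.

40 Hz

Highest-frequency component: 20 Hz.
Nyquist rate = 2 × 20 Hz = 40 Hz.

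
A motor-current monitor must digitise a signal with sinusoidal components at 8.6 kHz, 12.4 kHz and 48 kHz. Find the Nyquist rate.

Highest-frequency component: 48 kHz.
Nyquist rate = 2 × 48 kHz = 96 kHz.

96 kHz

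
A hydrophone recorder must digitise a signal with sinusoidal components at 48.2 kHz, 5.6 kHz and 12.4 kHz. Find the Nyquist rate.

96.4 kHz

Highest-frequency component: 48.2 kHz.
Nyquist rate = 2 × 48.2 kHz = 96.4 kHz.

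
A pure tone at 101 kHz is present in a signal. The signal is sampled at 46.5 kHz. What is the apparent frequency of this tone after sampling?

101 kHz mod fs = 8 kHz.
8 kHz ≤ fs/2 = 23.25 kHz, appears at 8 kHz.

8 kHz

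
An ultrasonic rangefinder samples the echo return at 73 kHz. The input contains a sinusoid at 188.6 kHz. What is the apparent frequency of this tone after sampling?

30.4 kHz

188.6 kHz mod fs = 42.6 kHz.
42.6 kHz > fs/2 = 36.5 kHz, folds to fs − 42.6 kHz = 30.4 kHz.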